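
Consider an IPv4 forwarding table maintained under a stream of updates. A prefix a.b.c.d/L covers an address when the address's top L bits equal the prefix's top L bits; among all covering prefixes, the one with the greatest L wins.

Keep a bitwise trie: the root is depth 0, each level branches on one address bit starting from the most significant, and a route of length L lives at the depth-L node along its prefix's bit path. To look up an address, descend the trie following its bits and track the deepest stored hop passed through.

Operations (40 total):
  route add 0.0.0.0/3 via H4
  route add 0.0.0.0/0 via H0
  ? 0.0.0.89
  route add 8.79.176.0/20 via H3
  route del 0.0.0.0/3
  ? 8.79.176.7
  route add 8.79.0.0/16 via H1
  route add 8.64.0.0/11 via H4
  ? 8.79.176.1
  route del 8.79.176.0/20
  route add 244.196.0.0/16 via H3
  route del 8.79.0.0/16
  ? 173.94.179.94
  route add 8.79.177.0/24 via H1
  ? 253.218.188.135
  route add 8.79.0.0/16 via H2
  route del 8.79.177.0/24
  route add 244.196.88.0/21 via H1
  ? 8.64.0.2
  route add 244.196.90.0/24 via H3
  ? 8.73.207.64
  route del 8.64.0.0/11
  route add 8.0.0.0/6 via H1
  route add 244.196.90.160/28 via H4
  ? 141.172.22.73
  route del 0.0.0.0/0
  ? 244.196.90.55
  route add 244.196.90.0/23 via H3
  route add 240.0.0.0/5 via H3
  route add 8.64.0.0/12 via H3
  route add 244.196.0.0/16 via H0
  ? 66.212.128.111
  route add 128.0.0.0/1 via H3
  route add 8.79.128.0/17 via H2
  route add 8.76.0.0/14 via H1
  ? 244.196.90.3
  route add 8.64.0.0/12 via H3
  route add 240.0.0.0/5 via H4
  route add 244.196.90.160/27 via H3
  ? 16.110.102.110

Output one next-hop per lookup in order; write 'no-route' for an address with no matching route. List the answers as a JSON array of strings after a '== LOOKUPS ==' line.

Apply in order:
  + 0.0.0.0/3 (H4) depth=3
  + 0.0.0.0/0 (H0) depth=0
  lookup 0.0.0.89: bits 000 walk d0:H0→d1:-→d2:-→d3:H4 -> H4
  + 8.79.176.0/20 (H3) depth=20
  - 0.0.0.0/3 clear@3
  lookup 8.79.176.7: bits 00001000010011111011 walk d0:H0→d1:-→d2:-→d3:-→d4:-→d5:-→d6:-→d7:-→d8:-→d9:-→d10:-→d11:-→d12:-→d13:-→d14:-→d15:-→d16:-→d17:-→d18:-→d19:-→d20:H3 -> H3
  + 8.79.0.0/16 (H1) depth=16
  + 8.64.0.0/11 (H4) depth=11
  lookup 8.79.176.1: bits 00001000010011111011 walk d0:H0→d1:-→d2:-→d3:-→d4:-→d5:-→d6:-→d7:-→d8:-→d9:-→d10:-→d11:H4→d12:-→d13:-→d14:-→d15:-→d16:H1→d17:-→d18:-→d19:-→d20:H3 -> H3
  - 8.79.176.0/20 clear@20
  + 244.196.0.0/16 (H3) depth=16
  - 8.79.0.0/16 clear@16
  lookup 173.94.179.94: bits 1 walk d0:H0→d1:- -> H0
  + 8.79.177.0/24 (H1) depth=24
  lookup 253.218.188.135: bits 1111 walk d0:H0→d1:-→d2:-→d3:-→d4:- -> H0
  + 8.79.0.0/16 (H2) depth=16
  - 8.79.177.0/24 clear@24
  + 244.196.88.0/21 (H1) depth=21
  lookup 8.64.0.2: bits 000010000100 walk d0:H0→d1:-→d2:-→d3:-→d4:-→d5:-→d6:-→d7:-→d8:-→d9:-→d10:-→d11:H4→d12:- -> H4
  + 244.196.90.0/24 (H3) depth=24
  lookup 8.73.207.64: bits 0000100001001 walk d0:H0→d1:-→d2:-→d3:-→d4:-→d5:-→d6:-→d7:-→d8:-→d9:-→d10:-→d11:H4→d12:-→d13:- -> H4
  - 8.64.0.0/11 clear@11
  + 8.0.0.0/6 (H1) depth=6
  + 244.196.90.160/28 (H4) depth=28
  lookup 141.172.22.73: bits 1 walk d0:H0→d1:- -> H0
  - 0.0.0.0/0 clear@0
  lookup 244.196.90.55: bits 111101001100010001011010 walk d0:-→d1:-→d2:-→d3:-→d4:-→d5:-→d6:-→d7:-→d8:-→d9:-→d10:-→d11:-→d12:-→d13:-→d14:-→d15:-→d16:H3→d17:-→d18:-→d19:-→d20:-→d21:H1→d22:-→d23:-→d24:H3 -> H3
  + 244.196.90.0/23 (H3) depth=23
  + 240.0.0.0/5 (H3) depth=5
  + 8.64.0.0/12 (H3) depth=12
  + 244.196.0.0/16 (H0) depth=16
  lookup 66.212.128.111: bits 0 walk d0:-→d1:- -> no-route
  + 128.0.0.0/1 (H3) depth=1
  + 8.79.128.0/17 (H2) depth=17
  + 8.76.0.0/14 (H1) depth=14
  lookup 244.196.90.3: bits 111101001100010001011010 walk d0:-→d1:H3→d2:-→d3:-→d4:-→d5:H3→d6:-→d7:-→d8:-→d9:-→d10:-→d11:-→d12:-→d13:-→d14:-→d15:-→d16:H0→d17:-→d18:-→d19:-→d20:-→d21:H1→d22:-→d23:H3→d24:H3 -> H3
  + 8.64.0.0/12 (H3) depth=12
  + 240.0.0.0/5 (H4) depth=5
  + 244.196.90.160/27 (H3) depth=27
  lookup 16.110.102.110: bits 000 walk d0:-→d1:-→d2:-→d3:- -> no-route

== LOOKUPS ==
["H4","H3","H3","H0","H0","H4","H4","H0","H3","no-route","H3","no-route"]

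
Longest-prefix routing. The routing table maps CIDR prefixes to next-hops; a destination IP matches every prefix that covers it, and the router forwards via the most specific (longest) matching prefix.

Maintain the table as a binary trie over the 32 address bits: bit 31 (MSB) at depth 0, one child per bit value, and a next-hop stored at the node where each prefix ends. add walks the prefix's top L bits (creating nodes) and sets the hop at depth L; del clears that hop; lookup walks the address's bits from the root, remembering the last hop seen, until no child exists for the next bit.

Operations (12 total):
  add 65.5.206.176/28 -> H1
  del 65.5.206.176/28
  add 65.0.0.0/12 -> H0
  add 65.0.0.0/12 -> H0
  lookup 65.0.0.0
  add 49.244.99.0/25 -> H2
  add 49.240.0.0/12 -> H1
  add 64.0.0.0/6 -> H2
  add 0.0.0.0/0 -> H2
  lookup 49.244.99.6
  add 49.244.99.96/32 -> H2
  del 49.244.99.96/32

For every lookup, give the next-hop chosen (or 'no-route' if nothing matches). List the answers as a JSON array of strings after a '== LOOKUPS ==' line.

Process each operation:
  + 65.5.206.176/28 (H1) depth=28
  del 65.5.206.176/28 (clear depth 28)
  + 65.0.0.0/12 (H0) depth=12
  + 65.0.0.0/12 (H0) depth=12
  Q 65.0.0.0: descend 0100000100000 ; hops seen [H0] ; pick H0
  + 49.244.99.0/25 (H2) depth=25
  + 49.240.0.0/12 (H1) depth=12
  + 64.0.0.0/6 (H2) depth=6
  + 0.0.0.0/0 (H2) depth=0
  Q 49.244.99.6: descend 0011000111110100011000110 ; hops seen [H2,H1,H2] ; pick H2
  + 49.244.99.96/32 (H2) depth=32
  del 49.244.99.96/32 (clear depth 32)

== LOOKUPS ==
["H0","H2"]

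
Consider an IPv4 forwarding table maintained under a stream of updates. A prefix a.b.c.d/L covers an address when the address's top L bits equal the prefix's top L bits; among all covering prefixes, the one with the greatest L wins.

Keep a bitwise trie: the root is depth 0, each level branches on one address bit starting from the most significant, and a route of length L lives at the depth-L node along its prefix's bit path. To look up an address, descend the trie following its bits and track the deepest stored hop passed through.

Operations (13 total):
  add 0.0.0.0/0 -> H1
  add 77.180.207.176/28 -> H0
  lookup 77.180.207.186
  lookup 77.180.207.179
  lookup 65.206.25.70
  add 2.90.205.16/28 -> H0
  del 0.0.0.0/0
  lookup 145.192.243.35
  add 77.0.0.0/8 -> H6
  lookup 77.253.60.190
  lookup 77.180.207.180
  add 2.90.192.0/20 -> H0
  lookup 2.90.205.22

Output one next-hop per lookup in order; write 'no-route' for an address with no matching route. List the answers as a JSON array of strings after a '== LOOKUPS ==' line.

Trace:
  add 0.0.0.0/0 -> H1 at depth 0
  add 77.180.207.176/28 -> H0 at depth 28
  lookup 77.180.207.186: bits 0100110110110100110011111011 walk d0:H1→d1:-→d2:-→d3:-→d4:-→d5:-→d6:-→d7:-→d8:-→d9:-→d10:-→d11:-→d12:-→d13:-→d14:-→d15:-→d16:-→d17:-→d18:-→d19:-→d20:-→d21:-→d22:-→d23:-→d24:-→d25:-→d26:-→d27:-→d28:H0 -> H0
  lookup 77.180.207.179: bits 0100110110110100110011111011 walk d0:H1→d1:-→d2:-→d3:-→d4:-→d5:-→d6:-→d7:-→d8:-→d9:-→d10:-→d11:-→d12:-→d13:-→d14:-→d15:-→d16:-→d17:-→d18:-→d19:-→d20:-→d21:-→d22:-→d23:-→d24:-→d25:-→d26:-→d27:-→d28:H0 -> H0
  lookup 65.206.25.70: bits 0100 walk d0:H1→d1:-→d2:-→d3:-→d4:- -> H1
  add 2.90.205.16/28 -> H0 at depth 28
  - 0.0.0.0/0 clear@0
  lookup 145.192.243.35: bits ε walk d0:- -> no-route
  add 77.0.0.0/8 -> H6 at depth 8
  lookup 77.253.60.190: bits 010011011 walk d0:-→d1:-→d2:-→d3:-→d4:-→d5:-→d6:-→d7:-→d8:H6→d9:- -> H6
  lookup 77.180.207.180: bits 0100110110110100110011111011 walk d0:-→d1:-→d2:-→d3:-→d4:-→d5:-→d6:-→d7:-→d8:H6→d9:-→d10:-→d11:-→d12:-→d13:-→d14:-→d15:-→d16:-→d17:-→d18:-→d19:-→d20:-→d21:-→d22:-→d23:-→d24:-→d25:-→d26:-→d27:-→d28:H0 -> H0
  add 2.90.192.0/20 -> H0 at depth 20
  lookup 2.90.205.22: bits 0000001001011010110011010001 walk d0:-→d1:-→d2:-→d3:-→d4:-→d5:-→d6:-→d7:-→d8:-→d9:-→d10:-→d11:-→d12:-→d13:-→d14:-→d15:-→d16:-→d17:-→d18:-→d19:-→d20:H0→d21:-→d22:-→d23:-→d24:-→d25:-→d26:-→d27:-→d28:H0 -> H0

== LOOKUPS ==
["H0","H0","H1","no-route","H6","H0","H0"]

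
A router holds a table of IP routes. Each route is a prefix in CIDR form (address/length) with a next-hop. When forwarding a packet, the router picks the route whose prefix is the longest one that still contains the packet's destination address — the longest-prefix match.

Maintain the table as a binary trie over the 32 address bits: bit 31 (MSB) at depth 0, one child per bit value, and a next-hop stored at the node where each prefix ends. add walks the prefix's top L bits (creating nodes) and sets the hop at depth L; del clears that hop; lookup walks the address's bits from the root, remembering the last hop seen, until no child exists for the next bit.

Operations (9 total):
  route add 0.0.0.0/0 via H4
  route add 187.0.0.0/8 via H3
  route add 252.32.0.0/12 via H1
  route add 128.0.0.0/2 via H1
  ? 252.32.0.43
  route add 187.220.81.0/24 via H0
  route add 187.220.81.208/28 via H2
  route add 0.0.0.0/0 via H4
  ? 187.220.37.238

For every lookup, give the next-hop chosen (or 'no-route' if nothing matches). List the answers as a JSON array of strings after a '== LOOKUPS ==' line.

Apply in order:
  + 0.0.0.0/0 (H4) depth=0
  + 187.0.0.0/8 (H3) depth=8
  + 252.32.0.0/12 (H1) depth=12
  + 128.0.0.0/2 (H1) depth=2
  lookup 252.32.0.43: bits 111111000010 walk d0:H4→d1:-→d2:-→d3:-→d4:-→d5:-→d6:-→d7:-→d8:-→d9:-→d10:-→d11:-→d12:H1 -> H1
  + 187.220.81.0/24 (H0) depth=24
  + 187.220.81.208/28 (H2) depth=28
  + 0.0.0.0/0 (H4) depth=0
  lookup 187.220.37.238: bits 10111011110111000 walk d0:H4→d1:-→d2:H1→d3:-→d4:-→d5:-→d6:-→d7:-→d8:H3→d9:-→d10:-→d11:-→d12:-→d13:-→d14:-→d15:-→d16:-→d17:- -> H3

== LOOKUPS ==
["H1","H3"]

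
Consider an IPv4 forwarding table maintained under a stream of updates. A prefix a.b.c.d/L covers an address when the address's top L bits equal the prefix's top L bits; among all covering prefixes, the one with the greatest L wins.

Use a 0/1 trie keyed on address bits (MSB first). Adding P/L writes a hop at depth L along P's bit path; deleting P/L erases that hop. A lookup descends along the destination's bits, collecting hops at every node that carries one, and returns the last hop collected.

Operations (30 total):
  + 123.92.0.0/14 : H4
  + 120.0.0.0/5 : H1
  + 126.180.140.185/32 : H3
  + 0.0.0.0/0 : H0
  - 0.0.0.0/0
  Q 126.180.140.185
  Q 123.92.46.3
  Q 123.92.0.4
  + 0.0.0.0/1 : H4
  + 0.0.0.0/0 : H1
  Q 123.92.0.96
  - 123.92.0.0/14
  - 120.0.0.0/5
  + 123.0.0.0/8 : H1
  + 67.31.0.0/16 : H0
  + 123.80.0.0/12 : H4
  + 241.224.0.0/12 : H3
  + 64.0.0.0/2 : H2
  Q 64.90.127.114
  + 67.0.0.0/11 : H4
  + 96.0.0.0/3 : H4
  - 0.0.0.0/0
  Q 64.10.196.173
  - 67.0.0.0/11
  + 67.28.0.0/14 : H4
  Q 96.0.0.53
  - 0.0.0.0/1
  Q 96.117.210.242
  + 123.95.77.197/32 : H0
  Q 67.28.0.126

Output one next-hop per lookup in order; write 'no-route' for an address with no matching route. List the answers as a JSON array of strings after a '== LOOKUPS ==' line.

Trace:
  + 123.92.0.0/14 (H4) depth=14
  + 120.0.0.0/5 (H1) depth=5
  + 126.180.140.185/32 (H3) depth=32
  + 0.0.0.0/0 (H0) depth=0
  del 0.0.0.0/0 (clear depth 0)
  Q 126.180.140.185: descend 01111110101101001000110010111001 ; hops seen [H1,H3] ; pick H3
  Q 123.92.46.3: descend 01111011010111 ; hops seen [H1,H4] ; pick H4
  Q 123.92.0.4: descend 01111011010111 ; hops seen [H1,H4] ; pick H4
  + 0.0.0.0/1 (H4) depth=1
  + 0.0.0.0/0 (H1) depth=0
  Q 123.92.0.96: descend 01111011010111 ; hops seen [H1,H4,H1,H4] ; pick H4
  del 123.92.0.0/14 (clear depth 14)
  del 120.0.0.0/5 (clear depth 5)
  + 123.0.0.0/8 (H1) depth=8
  + 67.31.0.0/16 (H0) depth=16
  + 123.80.0.0/12 (H4) depth=12
  + 241.224.0.0/12 (H3) depth=12
  + 64.0.0.0/2 (H2) depth=2
  Q 64.90.127.114: descend 010000 ; hops seen [H1,H4,H2] ; pick H2
  + 67.0.0.0/11 (H4) depth=11
  + 96.0.0.0/3 (H4) depth=3
  del 0.0.0.0/0 (clear depth 0)
  Q 64.10.196.173: descend 010000 ; hops seen [H4,H2] ; pick H2
  del 67.0.0.0/11 (clear depth 11)
  + 67.28.0.0/14 (H4) depth=14
  Q 96.0.0.53: descend 011 ; hops seen [H4,H2,H4] ; pick H4
  del 0.0.0.0/1 (clear depth 1)
  Q 96.117.210.242: descend 011 ; hops seen [H2,H4] ; pick H4
  + 123.95.77.197/32 (H0) depth=32
  Q 67.28.0.126: descend 01000011000111 ; hops seen [H2,H4] ; pick H4

== LOOKUPS ==
["H3","H4","H4","H4","H2","H2","H4","H4","H4"]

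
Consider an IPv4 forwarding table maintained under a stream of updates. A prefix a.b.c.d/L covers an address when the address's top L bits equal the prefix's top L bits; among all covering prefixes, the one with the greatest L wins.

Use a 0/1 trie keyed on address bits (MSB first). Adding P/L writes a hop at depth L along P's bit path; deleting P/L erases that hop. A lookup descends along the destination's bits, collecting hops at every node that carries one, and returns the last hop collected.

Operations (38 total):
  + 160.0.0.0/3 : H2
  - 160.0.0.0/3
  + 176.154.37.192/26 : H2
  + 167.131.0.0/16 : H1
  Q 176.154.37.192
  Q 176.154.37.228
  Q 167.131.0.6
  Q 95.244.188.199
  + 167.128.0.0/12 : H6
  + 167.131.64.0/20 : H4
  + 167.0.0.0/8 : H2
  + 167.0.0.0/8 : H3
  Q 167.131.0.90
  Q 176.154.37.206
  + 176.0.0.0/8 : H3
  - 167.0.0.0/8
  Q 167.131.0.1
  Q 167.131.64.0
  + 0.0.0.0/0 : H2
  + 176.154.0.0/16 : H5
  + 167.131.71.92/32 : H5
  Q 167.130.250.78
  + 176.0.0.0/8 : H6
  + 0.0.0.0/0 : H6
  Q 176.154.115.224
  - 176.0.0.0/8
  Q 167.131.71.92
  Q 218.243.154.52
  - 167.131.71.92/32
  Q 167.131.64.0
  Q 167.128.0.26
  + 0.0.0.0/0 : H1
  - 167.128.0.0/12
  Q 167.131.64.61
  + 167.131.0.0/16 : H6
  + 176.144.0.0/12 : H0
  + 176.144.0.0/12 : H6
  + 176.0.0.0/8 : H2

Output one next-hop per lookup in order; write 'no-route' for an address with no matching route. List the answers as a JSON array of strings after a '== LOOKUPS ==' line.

Process each operation:
  add 160.0.0.0/3 -> H2 at depth 3
  del 160.0.0.0/3 (clear depth 3)
  add 176.154.37.192/26 -> H2 at depth 26
  add 167.131.0.0/16 -> H1 at depth 16
  Q 176.154.37.192: descend 10110000100110100010010111 ; hops seen [H2] ; pick H2
  Q 176.154.37.228: descend 10110000100110100010010111 ; hops seen [H2] ; pick H2
  Q 167.131.0.6: descend 1010011110000011 ; hops seen [H1] ; pick H1
  Q 95.244.188.199: descend ε ; hops seen [∅] ; pick no-route
  add 167.128.0.0/12 -> H6 at depth 12
  add 167.131.64.0/20 -> H4 at depth 20
  add 167.0.0.0/8 -> H2 at depth 8
  add 167.0.0.0/8 -> H3 at depth 8
  Q 167.131.0.90: descend 10100111100000110 ; hops seen [H3,H6,H1] ; pick H1
  Q 176.154.37.206: descend 10110000100110100010010111 ; hops seen [H2] ; pick H2
  add 176.0.0.0/8 -> H3 at depth 8
  del 167.0.0.0/8 (clear depth 8)
  Q 167.131.0.1: descend 10100111100000110 ; hops seen [H6,H1] ; pick H1
  Q 167.131.64.0: descend 10100111100000110100 ; hops seen [H6,H1,H4] ; pick H4
  add 0.0.0.0/0 -> H2 at depth 0
  add 176.154.0.0/16 -> H5 at depth 16
  add 167.131.71.92/32 -> H5 at depth 32
  Q 167.130.250.78: descend 101001111000001 ; hops seen [H2,H6] ; pick H6
  add 176.0.0.0/8 -> H6 at depth 8
  add 0.0.0.0/0 -> H6 at depth 0
  Q 176.154.115.224: descend 10110000100110100 ; hops seen [H6,H6,H5] ; pick H5
  del 176.0.0.0/8 (clear depth 8)
  Q 167.131.71.92: descend 10100111100000110100011101011100 ; hops seen [H6,H6,H1,H4,H5] ; pick H5
  Q 218.243.154.52: descend 1 ; hops seen [H6] ; pick H6
  del 167.131.71.92/32 (clear depth 32)
  Q 167.131.64.0: descend 101001111000001101000 ; hops seen [H6,H6,H1,H4] ; pick H4
  Q 167.128.0.26: descend 10100111100000 ; hops seen [H6,H6] ; pick H6
  add 0.0.0.0/0 -> H1 at depth 0
  del 167.128.0.0/12 (clear depth 12)
  Q 167.131.64.61: descend 101001111000001101000 ; hops seen [H1,H1,H4] ; pick H4
  add 167.131.0.0/16 -> H6 at depth 16
  add 176.144.0.0/12 -> H0 at depth 12
  add 176.144.0.0/12 -> H6 at depth 12
  add 176.0.0.0/8 -> H2 at depth 8

== LOOKUPS ==
["H2","H2","H1","no-route","H1","H2","H1","H4","H6","H5","H5","H6","H4","H6","H4"]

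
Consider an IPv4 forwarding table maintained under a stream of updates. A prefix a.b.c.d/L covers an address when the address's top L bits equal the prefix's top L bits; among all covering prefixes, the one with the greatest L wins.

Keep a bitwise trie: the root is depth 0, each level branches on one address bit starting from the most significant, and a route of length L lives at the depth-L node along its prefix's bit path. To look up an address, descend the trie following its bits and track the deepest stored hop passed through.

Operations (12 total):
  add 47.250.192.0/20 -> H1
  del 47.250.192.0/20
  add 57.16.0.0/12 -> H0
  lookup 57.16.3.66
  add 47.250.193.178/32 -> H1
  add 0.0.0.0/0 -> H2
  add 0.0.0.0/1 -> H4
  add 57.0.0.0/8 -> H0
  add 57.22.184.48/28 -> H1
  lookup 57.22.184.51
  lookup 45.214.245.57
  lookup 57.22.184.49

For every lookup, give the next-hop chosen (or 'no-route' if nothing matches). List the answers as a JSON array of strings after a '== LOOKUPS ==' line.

Trace:
  + 47.250.192.0/20 (H1) depth=20
  del 47.250.192.0/20 (clear depth 20)
  + 57.16.0.0/12 (H0) depth=12
  ? 57.16.3.66  path d0:-→d1:-→d2:-→d3:-→d4:-→d5:-→d6:-→d7:-→d8:-→d9:-→d10:-→d11:-→d12:H0  best=H0
  + 47.250.193.178/32 (H1) depth=32
  + 0.0.0.0/0 (H2) depth=0
  + 0.0.0.0/1 (H4) depth=1
  + 57.0.0.0/8 (H0) depth=8
  + 57.22.184.48/28 (H1) depth=28
  ? 57.22.184.51  path d0:H2→d1:H4→d2:-→d3:-→d4:-→d5:-→d6:-→d7:-→d8:H0→d9:-→d10:-→d11:-→d12:H0→d13:-→d14:-→d15:-→d16:-→d17:-→d18:-→d19:-→d20:-→d21:-→d22:-→d23:-→d24:-→d25:-→d26:-→d27:-→d28:H1  best=H1
  ? 45.214.245.57  path d0:H2→d1:H4→d2:-→d3:-→d4:-→d5:-→d6:-  best=H4
  ? 57.22.184.49  path d0:H2→d1:H4→d2:-→d3:-→d4:-→d5:-→d6:-→d7:-→d8:H0→d9:-→d10:-→d11:-→d12:H0→d13:-→d14:-→d15:-→d16:-→d17:-→d18:-→d19:-→d20:-→d21:-→d22:-→d23:-→d24:-→d25:-→d26:-→d27:-→d28:H1  best=H1

== LOOKUPS ==
["H0","H1","H4","H1"]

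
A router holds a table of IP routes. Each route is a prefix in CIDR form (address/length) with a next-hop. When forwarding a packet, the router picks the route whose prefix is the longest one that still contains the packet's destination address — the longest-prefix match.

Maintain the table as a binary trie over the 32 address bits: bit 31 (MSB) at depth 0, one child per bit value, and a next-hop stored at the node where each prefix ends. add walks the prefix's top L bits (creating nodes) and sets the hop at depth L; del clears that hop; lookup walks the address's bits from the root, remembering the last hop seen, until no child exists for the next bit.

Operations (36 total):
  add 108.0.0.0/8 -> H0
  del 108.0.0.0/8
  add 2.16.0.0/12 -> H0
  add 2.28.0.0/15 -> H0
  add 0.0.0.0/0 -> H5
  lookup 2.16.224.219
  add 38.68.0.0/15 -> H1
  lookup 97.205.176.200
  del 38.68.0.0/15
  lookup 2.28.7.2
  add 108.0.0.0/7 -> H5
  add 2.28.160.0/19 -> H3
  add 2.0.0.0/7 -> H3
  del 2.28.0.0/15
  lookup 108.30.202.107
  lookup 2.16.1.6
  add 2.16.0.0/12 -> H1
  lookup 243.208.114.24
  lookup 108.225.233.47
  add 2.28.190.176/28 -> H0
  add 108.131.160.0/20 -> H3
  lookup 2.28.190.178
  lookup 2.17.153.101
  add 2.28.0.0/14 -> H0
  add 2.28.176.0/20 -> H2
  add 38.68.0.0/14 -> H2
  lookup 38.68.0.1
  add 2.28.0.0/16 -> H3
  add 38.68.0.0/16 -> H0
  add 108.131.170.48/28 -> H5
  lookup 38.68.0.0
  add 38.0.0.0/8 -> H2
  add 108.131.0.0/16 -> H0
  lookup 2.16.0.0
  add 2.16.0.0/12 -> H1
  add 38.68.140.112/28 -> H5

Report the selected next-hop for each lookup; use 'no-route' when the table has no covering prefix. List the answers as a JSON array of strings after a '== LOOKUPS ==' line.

Trace:
  add 108.0.0.0/8 -> H0 at depth 8
  del 108.0.0.0/8 (clear depth 8)
  add 2.16.0.0/12 -> H0 at depth 12
  add 2.28.0.0/15 -> H0 at depth 15
  add 0.0.0.0/0 -> H5 at depth 0
  Q 2.16.224.219: descend 000000100001 ; hops seen [H5,H0] ; pick H0
  add 38.68.0.0/15 -> H1 at depth 15
  Q 97.205.176.200: descend 0110 ; hops seen [H5] ; pick H5
  del 38.68.0.0/15 (clear depth 15)
  Q 2.28.7.2: descend 000000100001110 ; hops seen [H5,H0,H0] ; pick H0
  add 108.0.0.0/7 -> H5 at depth 7
  add 2.28.160.0/19 -> H3 at depth 19
  add 2.0.0.0/7 -> H3 at depth 7
  del 2.28.0.0/15 (clear depth 15)
  Q 108.30.202.107: descend 01101100 ; hops seen [H5,H5] ; pick H5
  Q 2.16.1.6: descend 000000100001 ; hops seen [H5,H3,H0] ; pick H0
  add 2.16.0.0/12 -> H1 at depth 12
  Q 243.208.114.24: descend ε ; hops seen [H5] ; pick H5
  Q 108.225.233.47: descend 01101100 ; hops seen [H5,H5] ; pick H5
  add 2.28.190.176/28 -> H0 at depth 28
  add 108.131.160.0/20 -> H3 at depth 20
  Q 2.28.190.178: descend 0000001000011100101111101011 ; hops seen [H5,H3,H1,H3,H0] ; pick H0
  Q 2.17.153.101: descend 000000100001 ; hops seen [H5,H3,H1] ; pick H1
  add 2.28.0.0/14 -> H0 at depth 14
  add 2.28.176.0/20 -> H2 at depth 20
  add 38.68.0.0/14 -> H2 at depth 14
  Q 38.68.0.1: descend 001001100100010 ; hops seen [H5,H2] ; pick H2
  add 2.28.0.0/16 -> H3 at depth 16
  add 38.68.0.0/16 -> H0 at depth 16
  add 108.131.170.48/28 -> H5 at depth 28
  Q 38.68.0.0: descend 0010011001000100 ; hops seen [H5,H2,H0] ; pick H0
  add 38.0.0.0/8 -> H2 at depth 8
  add 108.131.0.0/16 -> H0 at depth 16
  Q 2.16.0.0: descend 000000100001 ; hops seen [H5,H3,H1] ; pick H1
  add 2.16.0.0/12 -> H1 at depth 12
  add 38.68.140.112/28 -> H5 at depth 28

== LOOKUPS ==
["H0","H5","H0","H5","H0","H5","H5","H0","H1","H2","H0","H1"]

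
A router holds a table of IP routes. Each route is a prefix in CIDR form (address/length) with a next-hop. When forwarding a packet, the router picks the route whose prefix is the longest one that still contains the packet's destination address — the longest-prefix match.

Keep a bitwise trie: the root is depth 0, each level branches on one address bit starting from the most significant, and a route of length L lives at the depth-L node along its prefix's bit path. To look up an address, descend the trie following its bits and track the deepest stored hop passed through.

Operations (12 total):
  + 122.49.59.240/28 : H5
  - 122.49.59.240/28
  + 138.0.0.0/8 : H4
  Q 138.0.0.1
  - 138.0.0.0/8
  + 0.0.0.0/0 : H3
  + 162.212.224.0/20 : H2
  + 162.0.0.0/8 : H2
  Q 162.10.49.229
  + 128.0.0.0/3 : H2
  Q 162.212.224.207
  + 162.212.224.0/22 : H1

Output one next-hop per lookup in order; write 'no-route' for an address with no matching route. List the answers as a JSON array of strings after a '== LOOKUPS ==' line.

Trace:
  add 122.49.59.240/28 -> H5 at depth 28
  - 122.49.59.240/28 clear@28
  add 138.0.0.0/8 -> H4 at depth 8
  ? 138.0.0.1  path d0:-→d1:-→d2:-→d3:-→d4:-→d5:-→d6:-→d7:-→d8:H4  best=H4
  - 138.0.0.0/8 clear@8
  add 0.0.0.0/0 -> H3 at depth 0
  add 162.212.224.0/20 -> H2 at depth 20
  add 162.0.0.0/8 -> H2 at depth 8
  ? 162.10.49.229  path d0:H3→d1:-→d2:-→d3:-→d4:-→d5:-→d6:-→d7:-→d8:H2  best=H2
  add 128.0.0.0/3 -> H2 at depth 3
  ? 162.212.224.207  path d0:H3→d1:-→d2:-→d3:-→d4:-→d5:-→d6:-→d7:-→d8:H2→d9:-→d10:-→d11:-→d12:-→d13:-→d14:-→d15:-→d16:-→d17:-→d18:-→d19:-→d20:H2  best=H2
  add 162.212.224.0/22 -> H1 at depth 22

== LOOKUPS ==
["H4","H2","H2"]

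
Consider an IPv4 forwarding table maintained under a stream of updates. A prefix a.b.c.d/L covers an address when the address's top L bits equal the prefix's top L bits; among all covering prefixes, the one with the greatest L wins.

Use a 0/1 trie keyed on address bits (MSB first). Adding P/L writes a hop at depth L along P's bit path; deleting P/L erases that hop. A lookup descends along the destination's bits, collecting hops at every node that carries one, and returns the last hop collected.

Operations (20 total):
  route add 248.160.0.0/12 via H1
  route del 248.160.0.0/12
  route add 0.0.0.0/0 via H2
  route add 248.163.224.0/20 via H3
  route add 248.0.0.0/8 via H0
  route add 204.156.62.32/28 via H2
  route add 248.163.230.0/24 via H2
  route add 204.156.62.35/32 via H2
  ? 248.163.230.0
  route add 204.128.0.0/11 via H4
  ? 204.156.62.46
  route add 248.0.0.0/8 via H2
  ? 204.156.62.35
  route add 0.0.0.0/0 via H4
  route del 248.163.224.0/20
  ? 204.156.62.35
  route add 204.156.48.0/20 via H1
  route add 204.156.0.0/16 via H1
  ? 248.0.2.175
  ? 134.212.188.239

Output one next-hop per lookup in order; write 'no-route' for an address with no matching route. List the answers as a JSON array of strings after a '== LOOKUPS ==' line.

Trace:
  + 248.160.0.0/12 (H1) depth=12
  del 248.160.0.0/12 (clear depth 12)
  + 0.0.0.0/0 (H2) depth=0
  + 248.163.224.0/20 (H3) depth=20
  + 248.0.0.0/8 (H0) depth=8
  + 204.156.62.32/28 (H2) depth=28
  + 248.163.230.0/24 (H2) depth=24
  + 204.156.62.35/32 (H2) depth=32
  Q 248.163.230.0: descend 111110001010001111100110 ; hops seen [H2,H0,H3,H2] ; pick H2
  + 204.128.0.0/11 (H4) depth=11
  Q 204.156.62.46: descend 1100110010011100001111100010 ; hops seen [H2,H4,H2] ; pick H2
  + 248.0.0.0/8 (H2) depth=8
  Q 204.156.62.35: descend 11001100100111000011111000100011 ; hops seen [H2,H4,H2,H2] ; pick H2
  + 0.0.0.0/0 (H4) depth=0
  del 248.163.224.0/20 (clear depth 20)
  Q 204.156.62.35: descend 11001100100111000011111000100011 ; hops seen [H4,H4,H2,H2] ; pick H2
  + 204.156.48.0/20 (H1) depth=20
  + 204.156.0.0/16 (H1) depth=16
  Q 248.0.2.175: descend 11111000 ; hops seen [H4,H2] ; pick H2
  Q 134.212.188.239: descend 1 ; hops seen [H4] ; pick H4

== LOOKUPS ==
["H2","H2","H2","H2","H2","H4"]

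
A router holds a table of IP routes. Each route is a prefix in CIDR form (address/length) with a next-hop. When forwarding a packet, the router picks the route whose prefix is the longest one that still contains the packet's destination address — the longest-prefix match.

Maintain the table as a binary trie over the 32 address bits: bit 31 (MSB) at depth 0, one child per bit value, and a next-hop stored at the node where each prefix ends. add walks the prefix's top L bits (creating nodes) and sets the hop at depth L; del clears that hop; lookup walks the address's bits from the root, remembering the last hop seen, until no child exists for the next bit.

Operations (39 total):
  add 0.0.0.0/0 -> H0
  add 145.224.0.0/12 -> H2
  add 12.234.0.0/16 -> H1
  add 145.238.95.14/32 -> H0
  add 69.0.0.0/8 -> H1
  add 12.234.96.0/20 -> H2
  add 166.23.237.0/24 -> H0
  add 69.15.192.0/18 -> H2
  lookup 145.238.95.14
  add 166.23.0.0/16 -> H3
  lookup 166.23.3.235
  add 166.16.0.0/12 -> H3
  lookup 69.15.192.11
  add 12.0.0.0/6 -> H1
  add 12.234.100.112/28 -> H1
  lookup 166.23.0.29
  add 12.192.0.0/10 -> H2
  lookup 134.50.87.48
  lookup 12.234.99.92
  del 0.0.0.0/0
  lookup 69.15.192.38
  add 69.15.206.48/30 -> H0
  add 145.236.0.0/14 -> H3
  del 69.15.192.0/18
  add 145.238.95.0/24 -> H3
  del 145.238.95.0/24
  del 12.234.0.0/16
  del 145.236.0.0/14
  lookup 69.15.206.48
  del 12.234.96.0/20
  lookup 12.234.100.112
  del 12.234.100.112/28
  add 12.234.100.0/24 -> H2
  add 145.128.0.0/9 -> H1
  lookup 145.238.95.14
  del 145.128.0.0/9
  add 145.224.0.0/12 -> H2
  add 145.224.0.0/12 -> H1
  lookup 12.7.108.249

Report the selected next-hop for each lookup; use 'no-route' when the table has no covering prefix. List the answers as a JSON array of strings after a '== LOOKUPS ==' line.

Process each operation:
  add 0.0.0.0/0 -> H0 at depth 0
  add 145.224.0.0/12 -> H2 at depth 12
  add 12.234.0.0/16 -> H1 at depth 16
  add 145.238.95.14/32 -> H0 at depth 32
  add 69.0.0.0/8 -> H1 at depth 8
  add 12.234.96.0/20 -> H2 at depth 20
  add 166.23.237.0/24 -> H0 at depth 24
  add 69.15.192.0/18 -> H2 at depth 18
  ? 145.238.95.14  path d0:H0→d1:-→d2:-→d3:-→d4:-→d5:-→d6:-→d7:-→d8:-→d9:-→d10:-→d11:-→d12:H2→d13:-→d14:-→d15:-→d16:-→d17:-→d18:-→d19:-→d20:-→d21:-→d22:-→d23:-→d24:-→d25:-→d26:-→d27:-→d28:-→d29:-→d30:-→d31:-→d32:H0  best=H0
  add 166.23.0.0/16 -> H3 at depth 16
  ? 166.23.3.235  path d0:H0→d1:-→d2:-→d3:-→d4:-→d5:-→d6:-→d7:-→d8:-→d9:-→d10:-→d11:-→d12:-→d13:-→d14:-→d15:-→d16:H3  best=H3
  add 166.16.0.0/12 -> H3 at depth 12
  ? 69.15.192.11  path d0:H0→d1:-→d2:-→d3:-→d4:-→d5:-→d6:-→d7:-→d8:H1→d9:-→d10:-→d11:-→d12:-→d13:-→d14:-→d15:-→d16:-→d17:-→d18:H2  best=H2
  add 12.0.0.0/6 -> H1 at depth 6
  add 12.234.100.112/28 -> H1 at depth 28
  ? 166.23.0.29  path d0:H0→d1:-→d2:-→d3:-→d4:-→d5:-→d6:-→d7:-→d8:-→d9:-→d10:-→d11:-→d12:H3→d13:-→d14:-→d15:-→d16:H3  best=H3
  add 12.192.0.0/10 -> H2 at depth 10
  ? 134.50.87.48  path d0:H0→d1:-→d2:-→d3:-  best=H0
  ? 12.234.99.92  path d0:H0→d1:-→d2:-→d3:-→d4:-→d5:-→d6:H1→d7:-→d8:-→d9:-→d10:H2→d11:-→d12:-→d13:-→d14:-→d15:-→d16:H1→d17:-→d18:-→d19:-→d20:H2→d21:-  best=H2
  del 0.0.0.0/0 (clear depth 0)
  ? 69.15.192.38  path d0:-→d1:-→d2:-→d3:-→d4:-→d5:-→d6:-→d7:-→d8:H1→d9:-→d10:-→d11:-→d12:-→d13:-→d14:-→d15:-→d16:-→d17:-→d18:H2  best=H2
  add 69.15.206.48/30 -> H0 at depth 30
  add 145.236.0.0/14 -> H3 at depth 14
  del 69.15.192.0/18 (clear depth 18)
  add 145.238.95.0/24 -> H3 at depth 24
  del 145.238.95.0/24 (clear depth 24)
  del 12.234.0.0/16 (clear depth 16)
  del 145.236.0.0/14 (clear depth 14)
  ? 69.15.206.48  path d0:-→d1:-→d2:-→d3:-→d4:-→d5:-→d6:-→d7:-→d8:H1→d9:-→d10:-→d11:-→d12:-→d13:-→d14:-→d15:-→d16:-→d17:-→d18:-→d19:-→d20:-→d21:-→d22:-→d23:-→d24:-→d25:-→d26:-→d27:-→d28:-→d29:-→d30:H0  best=H0
  del 12.234.96.0/20 (clear depth 20)
  ? 12.234.100.112  path d0:-→d1:-→d2:-→d3:-→d4:-→d5:-→d6:H1→d7:-→d8:-→d9:-→d10:H2→d11:-→d12:-→d13:-→d14:-→d15:-→d16:-→d17:-→d18:-→d19:-→d20:-→d21:-→d22:-→d23:-→d24:-→d25:-→d26:-→d27:-→d28:H1  best=H1
  del 12.234.100.112/28 (clear depth 28)
  add 12.234.100.0/24 -> H2 at depth 24
  add 145.128.0.0/9 -> H1 at depth 9
  ? 145.238.95.14  path d0:-→d1:-→d2:-→d3:-→d4:-→d5:-→d6:-→d7:-→d8:-→d9:H1→d10:-→d11:-→d12:H2→d13:-→d14:-→d15:-→d16:-→d17:-→d18:-→d19:-→d20:-→d21:-→d22:-→d23:-→d24:-→d25:-→d26:-→d27:-→d28:-→d29:-→d30:-→d31:-→d32:H0  best=H0
  del 145.128.0.0/9 (clear depth 9)
  add 145.224.0.0/12 -> H2 at depth 12
  add 145.224.0.0/12 -> H1 at depth 12
  ? 12.7.108.249  path d0:-→d1:-→d2:-→d3:-→d4:-→d5:-→d6:H1→d7:-→d8:-  best=H1

== LOOKUPS ==
["H0","H3","H2","H3","H0","H2","H2","H0","H1","H0","H1"]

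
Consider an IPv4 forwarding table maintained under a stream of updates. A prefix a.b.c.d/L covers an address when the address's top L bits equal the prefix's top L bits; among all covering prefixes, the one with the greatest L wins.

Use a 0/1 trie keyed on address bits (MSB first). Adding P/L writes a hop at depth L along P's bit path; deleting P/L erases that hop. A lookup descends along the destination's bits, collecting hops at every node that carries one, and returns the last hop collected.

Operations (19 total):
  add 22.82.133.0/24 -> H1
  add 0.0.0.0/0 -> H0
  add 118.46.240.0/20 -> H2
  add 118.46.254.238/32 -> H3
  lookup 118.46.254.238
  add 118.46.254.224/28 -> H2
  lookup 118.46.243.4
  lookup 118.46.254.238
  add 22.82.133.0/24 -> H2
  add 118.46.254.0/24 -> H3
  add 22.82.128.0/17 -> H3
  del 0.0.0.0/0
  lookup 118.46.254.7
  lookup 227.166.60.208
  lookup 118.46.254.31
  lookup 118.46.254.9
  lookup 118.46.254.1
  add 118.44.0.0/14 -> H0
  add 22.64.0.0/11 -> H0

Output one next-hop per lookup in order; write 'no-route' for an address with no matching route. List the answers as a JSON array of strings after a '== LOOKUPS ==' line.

Apply in order:
  + 22.82.133.0/24 (H1) depth=24
  + 0.0.0.0/0 (H0) depth=0
  + 118.46.240.0/20 (H2) depth=20
  + 118.46.254.238/32 (H3) depth=32
  Q 118.46.254.238: descend 01110110001011101111111011101110 ; hops seen [H0,H2,H3] ; pick H3
  + 118.46.254.224/28 (H2) depth=28
  Q 118.46.243.4: descend 01110110001011101111 ; hops seen [H0,H2] ; pick H2
  Q 118.46.254.238: descend 01110110001011101111111011101110 ; hops seen [H0,H2,H2,H3] ; pick H3
  + 22.82.133.0/24 (H2) depth=24
  + 118.46.254.0/24 (H3) depth=24
  + 22.82.128.0/17 (H3) depth=17
  del 0.0.0.0/0 (clear depth 0)
  Q 118.46.254.7: descend 011101100010111011111110 ; hops seen [H2,H3] ; pick H3
  Q 227.166.60.208: descend ε ; hops seen [∅] ; pick no-route
  Q 118.46.254.31: descend 011101100010111011111110 ; hops seen [H2,H3] ; pick H3
  Q 118.46.254.9: descend 011101100010111011111110 ; hops seen [H2,H3] ; pick H3
  Q 118.46.254.1: descend 011101100010111011111110 ; hops seen [H2,H3] ; pick H3
  + 118.44.0.0/14 (H0) depth=14
  + 22.64.0.0/11 (H0) depth=11

== LOOKUPS ==
["H3","H2","H3","H3","no-route","H3","H3","H3"]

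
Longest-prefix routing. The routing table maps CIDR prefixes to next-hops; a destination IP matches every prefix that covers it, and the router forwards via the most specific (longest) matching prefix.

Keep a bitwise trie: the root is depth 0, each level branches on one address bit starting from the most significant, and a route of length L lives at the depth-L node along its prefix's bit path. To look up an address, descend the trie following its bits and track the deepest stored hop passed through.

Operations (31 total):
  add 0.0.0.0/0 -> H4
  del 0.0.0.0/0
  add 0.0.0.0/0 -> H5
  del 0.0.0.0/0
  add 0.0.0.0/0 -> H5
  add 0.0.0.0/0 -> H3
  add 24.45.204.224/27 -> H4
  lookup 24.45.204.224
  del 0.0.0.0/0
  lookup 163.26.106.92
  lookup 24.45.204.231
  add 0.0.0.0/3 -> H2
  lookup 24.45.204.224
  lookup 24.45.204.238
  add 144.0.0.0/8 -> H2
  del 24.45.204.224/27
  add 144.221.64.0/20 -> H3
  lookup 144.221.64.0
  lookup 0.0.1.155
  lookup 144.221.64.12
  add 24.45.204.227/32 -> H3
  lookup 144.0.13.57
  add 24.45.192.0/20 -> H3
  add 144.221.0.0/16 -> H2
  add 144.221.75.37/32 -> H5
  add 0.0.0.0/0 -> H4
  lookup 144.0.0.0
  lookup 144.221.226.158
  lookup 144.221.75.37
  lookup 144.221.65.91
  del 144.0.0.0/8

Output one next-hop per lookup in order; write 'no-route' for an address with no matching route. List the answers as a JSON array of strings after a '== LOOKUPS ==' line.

Apply in order:
  add 0.0.0.0/0 -> H4 at depth 0
  del 0.0.0.0/0 (clear depth 0)
  add 0.0.0.0/0 -> H5 at depth 0
  del 0.0.0.0/0 (clear depth 0)
  add 0.0.0.0/0 -> H5 at depth 0
  add 0.0.0.0/0 -> H3 at depth 0
  add 24.45.204.224/27 -> H4 at depth 27
  ? 24.45.204.224  path d0:H3→d1:-→d2:-→d3:-→d4:-→d5:-→d6:-→d7:-→d8:-→d9:-→d10:-→d11:-→d12:-→d13:-→d14:-→d15:-→d16:-→d17:-→d18:-→d19:-→d20:-→d21:-→d22:-→d23:-→d24:-→d25:-→d26:-→d27:H4  best=H4
  del 0.0.0.0/0 (clear depth 0)
  ? 163.26.106.92  path d0:-  best=no-route
  ? 24.45.204.231  path d0:-→d1:-→d2:-→d3:-→d4:-→d5:-→d6:-→d7:-→d8:-→d9:-→d10:-→d11:-→d12:-→d13:-→d14:-→d15:-→d16:-→d17:-→d18:-→d19:-→d20:-→d21:-→d22:-→d23:-→d24:-→d25:-→d26:-→d27:H4  best=H4
  add 0.0.0.0/3 -> H2 at depth 3
  ? 24.45.204.224  path d0:-→d1:-→d2:-→d3:H2→d4:-→d5:-→d6:-→d7:-→d8:-→d9:-→d10:-→d11:-→d12:-→d13:-→d14:-→d15:-→d16:-→d17:-→d18:-→d19:-→d20:-→d21:-→d22:-→d23:-→d24:-→d25:-→d26:-→d27:H4  best=H4
  ? 24.45.204.238  path d0:-→d1:-→d2:-→d3:H2→d4:-→d5:-→d6:-→d7:-→d8:-→d9:-→d10:-→d11:-→d12:-→d13:-→d14:-→d15:-→d16:-→d17:-→d18:-→d19:-→d20:-→d21:-→d22:-→d23:-→d24:-→d25:-→d26:-→d27:H4  best=H4
  add 144.0.0.0/8 -> H2 at depth 8
  del 24.45.204.224/27 (clear depth 27)
  add 144.221.64.0/20 -> H3 at depth 20
  ? 144.221.64.0  path d0:-→d1:-→d2:-→d3:-→d4:-→d5:-→d6:-→d7:-→d8:H2→d9:-→d10:-→d11:-→d12:-→d13:-→d14:-→d15:-→d16:-→d17:-→d18:-→d19:-→d20:H3  best=H3
  ? 0.0.1.155  path d0:-→d1:-→d2:-→d3:H2  best=H2
  ? 144.221.64.12  path d0:-→d1:-→d2:-→d3:-→d4:-→d5:-→d6:-→d7:-→d8:H2→d9:-→d10:-→d11:-→d12:-→d13:-→d14:-→d15:-→d16:-→d17:-→d18:-→d19:-→d20:H3  best=H3
  add 24.45.204.227/32 -> H3 at depth 32
  ? 144.0.13.57  path d0:-→d1:-→d2:-→d3:-→d4:-→d5:-→d6:-→d7:-→d8:H2  best=H2
  add 24.45.192.0/20 -> H3 at depth 20
  add 144.221.0.0/16 -> H2 at depth 16
  add 144.221.75.37/32 -> H5 at depth 32
  add 0.0.0.0/0 -> H4 at depth 0
  ? 144.0.0.0  path d0:H4→d1:-→d2:-→d3:-→d4:-→d5:-→d6:-→d7:-→d8:H2  best=H2
  ? 144.221.226.158  path d0:H4→d1:-→d2:-→d3:-→d4:-→d5:-→d6:-→d7:-→d8:H2→d9:-→d10:-→d11:-→d12:-→d13:-→d14:-→d15:-→d16:H2  best=H2
  ? 144.221.75.37  path d0:H4→d1:-→d2:-→d3:-→d4:-→d5:-→d6:-→d7:-→d8:H2→d9:-→d10:-→d11:-→d12:-→d13:-→d14:-→d15:-→d16:H2→d17:-→d18:-→d19:-→d20:H3→d21:-→d22:-→d23:-→d24:-→d25:-→d26:-→d27:-→d28:-→d29:-→d30:-→d31:-→d32:H5  best=H5
  ? 144.221.65.91  path d0:H4→d1:-→d2:-→d3:-→d4:-→d5:-→d6:-→d7:-→d8:H2→d9:-→d10:-→d11:-→d12:-→d13:-→d14:-→d15:-→d16:H2→d17:-→d18:-→d19:-→d20:H3  best=H3
  del 144.0.0.0/8 (clear depth 8)

== LOOKUPS ==
["H4","no-route","H4","H4","H4","H3","H2","H3","H2","H2","H2","H5","H3"]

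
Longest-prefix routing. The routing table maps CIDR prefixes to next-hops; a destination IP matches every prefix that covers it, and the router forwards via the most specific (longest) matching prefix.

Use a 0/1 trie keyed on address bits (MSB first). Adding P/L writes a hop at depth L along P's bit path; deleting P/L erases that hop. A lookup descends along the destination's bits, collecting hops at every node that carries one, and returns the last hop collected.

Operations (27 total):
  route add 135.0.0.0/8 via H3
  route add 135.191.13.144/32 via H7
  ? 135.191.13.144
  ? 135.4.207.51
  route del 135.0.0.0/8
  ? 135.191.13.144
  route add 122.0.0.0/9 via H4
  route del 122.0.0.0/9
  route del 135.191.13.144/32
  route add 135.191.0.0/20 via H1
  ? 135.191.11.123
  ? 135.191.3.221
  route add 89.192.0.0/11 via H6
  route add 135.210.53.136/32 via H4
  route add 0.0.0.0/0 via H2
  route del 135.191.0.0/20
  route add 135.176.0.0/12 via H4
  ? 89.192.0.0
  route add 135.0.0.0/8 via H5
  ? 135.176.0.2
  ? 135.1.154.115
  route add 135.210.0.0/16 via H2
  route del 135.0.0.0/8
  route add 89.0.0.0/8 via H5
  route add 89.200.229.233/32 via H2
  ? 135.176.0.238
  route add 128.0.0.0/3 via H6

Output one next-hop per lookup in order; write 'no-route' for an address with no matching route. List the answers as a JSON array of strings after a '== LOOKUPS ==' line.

Process each operation:
  + 135.0.0.0/8 (H3) depth=8
  + 135.191.13.144/32 (H7) depth=32
  Q 135.191.13.144: descend 10000111101111110000110110010000 ; hops seen [H3,H7] ; pick H7
  Q 135.4.207.51: descend 10000111 ; hops seen [H3] ; pick H3
  - 135.0.0.0/8 clear@8
  Q 135.191.13.144: descend 10000111101111110000110110010000 ; hops seen [H7] ; pick H7
  + 122.0.0.0/9 (H4) depth=9
  - 122.0.0.0/9 clear@9
  - 135.191.13.144/32 clear@32
  + 135.191.0.0/20 (H1) depth=20
  Q 135.191.11.123: descend 100001111011111100001 ; hops seen [H1] ; pick H1
  Q 135.191.3.221: descend 10000111101111110000 ; hops seen [H1] ; pick H1
  + 89.192.0.0/11 (H6) depth=11
  + 135.210.53.136/32 (H4) depth=32
  + 0.0.0.0/0 (H2) depth=0
  - 135.191.0.0/20 clear@20
  + 135.176.0.0/12 (H4) depth=12
  Q 89.192.0.0: descend 01011001110 ; hops seen [H2,H6] ; pick H6
  + 135.0.0.0/8 (H5) depth=8
  Q 135.176.0.2: descend 100001111011 ; hops seen [H2,H5,H4] ; pick H4
  Q 135.1.154.115: descend 10000111 ; hops seen [H2,H5] ; pick H5
  + 135.210.0.0/16 (H2) depth=16
  - 135.0.0.0/8 clear@8
  + 89.0.0.0/8 (H5) depth=8
  + 89.200.229.233/32 (H2) depth=32
  Q 135.176.0.238: descend 100001111011 ; hops seen [H2,H4] ; pick H4
  + 128.0.0.0/3 (H6) depth=3

== LOOKUPS ==
["H7","H3","H7","H1","H1","H6","H4","H5","H4"]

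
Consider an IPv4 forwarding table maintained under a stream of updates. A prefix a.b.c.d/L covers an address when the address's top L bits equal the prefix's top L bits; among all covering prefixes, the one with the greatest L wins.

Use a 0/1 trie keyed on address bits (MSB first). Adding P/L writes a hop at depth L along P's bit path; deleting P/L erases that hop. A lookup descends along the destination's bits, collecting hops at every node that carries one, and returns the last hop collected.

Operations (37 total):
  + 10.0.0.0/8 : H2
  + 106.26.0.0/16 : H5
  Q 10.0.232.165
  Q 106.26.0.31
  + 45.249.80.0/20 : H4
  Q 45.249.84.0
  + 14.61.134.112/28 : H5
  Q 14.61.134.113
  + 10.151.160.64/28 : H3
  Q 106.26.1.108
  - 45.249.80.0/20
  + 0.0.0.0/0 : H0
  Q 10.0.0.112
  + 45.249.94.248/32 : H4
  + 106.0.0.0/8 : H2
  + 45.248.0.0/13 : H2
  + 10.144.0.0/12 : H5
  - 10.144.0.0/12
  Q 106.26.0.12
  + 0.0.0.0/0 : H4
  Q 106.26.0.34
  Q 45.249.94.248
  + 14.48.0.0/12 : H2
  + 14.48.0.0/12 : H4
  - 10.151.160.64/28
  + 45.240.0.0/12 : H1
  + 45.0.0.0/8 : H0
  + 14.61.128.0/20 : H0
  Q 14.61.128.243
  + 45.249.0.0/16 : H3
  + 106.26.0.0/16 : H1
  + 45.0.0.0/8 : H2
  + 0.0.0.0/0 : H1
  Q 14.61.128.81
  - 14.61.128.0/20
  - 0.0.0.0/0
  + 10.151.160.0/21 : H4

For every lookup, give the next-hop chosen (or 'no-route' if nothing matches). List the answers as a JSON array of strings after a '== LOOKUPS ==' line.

Process each operation:
  add 10.0.0.0/8 -> H2 at depth 8
  add 106.26.0.0/16 -> H5 at depth 16
  ? 10.0.232.165  path d0:-→d1:-→d2:-→d3:-→d4:-→d5:-→d6:-→d7:-→d8:H2  best=H2
  ? 106.26.0.31  path d0:-→d1:-→d2:-→d3:-→d4:-→d5:-→d6:-→d7:-→d8:-→d9:-→d10:-→d11:-→d12:-→d13:-→d14:-→d15:-→d16:H5  best=H5
  add 45.249.80.0/20 -> H4 at depth 20
  ? 45.249.84.0  path d0:-→d1:-→d2:-→d3:-→d4:-→d5:-→d6:-→d7:-→d8:-→d9:-→d10:-→d11:-→d12:-→d13:-→d14:-→d15:-→d16:-→d17:-→d18:-→d19:-→d20:H4  best=H4
  add 14.61.134.112/28 -> H5 at depth 28
  ? 14.61.134.113  path d0:-→d1:-→d2:-→d3:-→d4:-→d5:-→d6:-→d7:-→d8:-→d9:-→d10:-→d11:-→d12:-→d13:-→d14:-→d15:-→d16:-→d17:-→d18:-→d19:-→d20:-→d21:-→d22:-→d23:-→d24:-→d25:-→d26:-→d27:-→d28:H5  best=H5
  add 10.151.160.64/28 -> H3 at depth 28
  ? 106.26.1.108  path d0:-→d1:-→d2:-→d3:-→d4:-→d5:-→d6:-→d7:-→d8:-→d9:-→d10:-→d11:-→d12:-→d13:-→d14:-→d15:-→d16:H5  best=H5
  - 45.249.80.0/20 clear@20
  add 0.0.0.0/0 -> H0 at depth 0
  ? 10.0.0.112  path d0:H0→d1:-→d2:-→d3:-→d4:-→d5:-→d6:-→d7:-→d8:H2  best=H2
  add 45.249.94.248/32 -> H4 at depth 32
  add 106.0.0.0/8 -> H2 at depth 8
  add 45.248.0.0/13 -> H2 at depth 13
  add 10.144.0.0/12 -> H5 at depth 12
  - 10.144.0.0/12 clear@12
  ? 106.26.0.12  path d0:H0→d1:-→d2:-→d3:-→d4:-→d5:-→d6:-→d7:-→d8:H2→d9:-→d10:-→d11:-→d12:-→d13:-→d14:-→d15:-→d16:H5  best=H5
  add 0.0.0.0/0 -> H4 at depth 0
  ? 106.26.0.34  path d0:H4→d1:-→d2:-→d3:-→d4:-→d5:-→d6:-→d7:-→d8:H2→d9:-→d10:-→d11:-→d12:-→d13:-→d14:-→d15:-→d16:H5  best=H5
  ? 45.249.94.248  path d0:H4→d1:-→d2:-→d3:-→d4:-→d5:-→d6:-→d7:-→d8:-→d9:-→d10:-→d11:-→d12:-→d13:H2→d14:-→d15:-→d16:-→d17:-→d18:-→d19:-→d20:-→d21:-→d22:-→d23:-→d24:-→d25:-→d26:-→d27:-→d28:-→d29:-→d30:-→d31:-→d32:H4  best=H4
  add 14.48.0.0/12 -> H2 at depth 12
  add 14.48.0.0/12 -> H4 at depth 12
  - 10.151.160.64/28 clear@28
  add 45.240.0.0/12 -> H1 at depth 12
  add 45.0.0.0/8 -> H0 at depth 8
  add 14.61.128.0/20 -> H0 at depth 20
  ? 14.61.128.243  path d0:H4→d1:-→d2:-→d3:-→d4:-→d5:-→d6:-→d7:-→d8:-→d9:-→d10:-→d11:-→d12:H4→d13:-→d14:-→d15:-→d16:-→d17:-→d18:-→d19:-→d20:H0→d21:-  best=H0
  add 45.249.0.0/16 -> H3 at depth 16
  add 106.26.0.0/16 -> H1 at depth 16
  add 45.0.0.0/8 -> H2 at depth 8
  add 0.0.0.0/0 -> H1 at depth 0
  ? 14.61.128.81  path d0:H1→d1:-→d2:-→d3:-→d4:-→d5:-→d6:-→d7:-→d8:-→d9:-→d10:-→d11:-→d12:H4→d13:-→d14:-→d15:-→d16:-→d17:-→d18:-→d19:-→d20:H0→d21:-  best=H0
  - 14.61.128.0/20 clear@20
  - 0.0.0.0/0 clear@0
  add 10.151.160.0/21 -> H4 at depth 21

== LOOKUPS ==
["H2","H5","H4","H5","H5","H2","H5","H5","H4","H0","H0"]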